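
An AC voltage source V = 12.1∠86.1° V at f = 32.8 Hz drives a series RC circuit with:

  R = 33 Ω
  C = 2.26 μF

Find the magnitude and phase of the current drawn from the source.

Step 1 — Angular frequency: ω = 2π·f = 2π·32.8 = 206.1 rad/s.
Step 2 — Component impedances:
  R: Z = R = 33 Ω
  C: Z = 1/(jωC) = -j/(ω·C) = 0 - j2147 Ω
Step 3 — Series combination: Z_total = R + C = 33 - j2147 Ω = 2147∠-89.1° Ω.
Step 4 — Source phasor: V = 12.1∠86.1° V = 0.823 + j12.07 V.
Step 5 — Ohm's law: I = V / Z_total = (0.823 + j12.07) / (33 - j2147) = -0.005615 + j0.0004696 A.
Step 6 — Convert to polar: |I| = 0.005635 A, ∠I = 175.2°.

I = 0.005635∠175.2° A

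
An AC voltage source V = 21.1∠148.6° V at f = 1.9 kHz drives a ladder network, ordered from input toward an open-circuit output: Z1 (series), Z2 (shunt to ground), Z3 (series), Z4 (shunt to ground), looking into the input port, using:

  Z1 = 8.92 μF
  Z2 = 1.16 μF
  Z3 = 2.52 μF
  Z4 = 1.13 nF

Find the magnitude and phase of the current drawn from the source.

Step 1 — Angular frequency: ω = 2π·f = 2π·1900 = 1.194e+04 rad/s.
Step 2 — Component impedances:
  Z1: Z = 1/(jωC) = -j/(ω·C) = 0 - j9.391 Ω
  Z2: Z = 1/(jωC) = -j/(ω·C) = 0 - j72.21 Ω
  Z3: Z = 1/(jωC) = -j/(ω·C) = 0 - j33.24 Ω
  Z4: Z = 1/(jωC) = -j/(ω·C) = 0 - j7.413e+04 Ω
Step 3 — Ladder network (open output): work backward from the far end, alternating series and parallel combinations. Z_in = 0 - j81.53 Ω = 81.53∠-90.0° Ω.
Step 4 — Source phasor: V = 21.1∠148.6° V = -18.01 + j10.99 V.
Step 5 — Ohm's law: I = V / Z_total = (-18.01 + j10.99) / (0 - j81.53) = -0.1348 - j0.2209 A.
Step 6 — Convert to polar: |I| = 0.2588 A, ∠I = -121.4°.

I = 0.2588∠-121.4° A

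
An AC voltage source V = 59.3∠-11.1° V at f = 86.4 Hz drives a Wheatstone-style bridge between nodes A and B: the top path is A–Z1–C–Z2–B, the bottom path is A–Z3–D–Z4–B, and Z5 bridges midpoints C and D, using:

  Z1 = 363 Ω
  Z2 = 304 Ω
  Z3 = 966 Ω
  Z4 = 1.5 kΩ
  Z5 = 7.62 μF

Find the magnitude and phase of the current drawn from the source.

Step 1 — Angular frequency: ω = 2π·f = 2π·86.4 = 542.9 rad/s.
Step 2 — Component impedances:
  Z1: Z = R = 363 Ω
  Z2: Z = R = 304 Ω
  Z3: Z = R = 966 Ω
  Z4: Z = R = 1500 Ω
  Z5: Z = 1/(jωC) = -j/(ω·C) = 0 - j241.7 Ω
Step 3 — Bridge requires nodal analysis (the Z5 bridge couples midpoints C and D, so the two paths cannot be reduced to a simple series/parallel combination). Setting node B to ground and injecting 1 A at node A, the 3-node admittance system at A, C, D solves to V_A = Z_AB = 517.4 - j2.406 Ω = 517.4∠-0.3° Ω.
Step 4 — Source phasor: V = 59.3∠-11.1° V = 58.19 - j11.42 V.
Step 5 — Ohm's law: I = V / Z_total = (58.19 - j11.42) / (517.4 - j2.406) = 0.1126 - j0.02154 A.
Step 6 — Convert to polar: |I| = 0.1146 A, ∠I = -10.8°.

I = 0.1146∠-10.8° A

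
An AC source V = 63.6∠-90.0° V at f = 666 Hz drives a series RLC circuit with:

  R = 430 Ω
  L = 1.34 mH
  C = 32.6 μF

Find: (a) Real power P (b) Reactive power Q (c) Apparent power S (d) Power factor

Step 1 — Angular frequency: ω = 2π·f = 2π·666 = 4185 rad/s.
Step 2 — Component impedances:
  R: Z = R = 430 Ω
  L: Z = jωL = j·4185·0.00134 = 0 + j5.607 Ω
  C: Z = 1/(jωC) = -j/(ω·C) = 0 - j7.33 Ω
Step 3 — Series combination: Z_total = R + L + C = 430 - j1.723 Ω = 430∠-0.2° Ω.
Step 4 — Source phasor: V = 63.6∠-90.0° V = 0 - j63.6 V.
Step 5 — Current: I = V / Z = 0.0005927 - j0.1479 A = 0.1479∠-89.8° A.
Step 6 — Complex power: S = V·I* = 9.407 - j0.03769 VA.
Step 7 — Real power: P = Re(S) = 9.407 W.
Step 8 — Reactive power: Q = Im(S) = -0.03769 VAR.
Step 9 — Apparent power: |S| = 9.407 VA.
Step 10 — Power factor: PF = P/|S| = 1 (leading).

(a) P = 9.407 W  (b) Q = -0.03769 VAR  (c) S = 9.407 VA  (d) PF = 1 (leading)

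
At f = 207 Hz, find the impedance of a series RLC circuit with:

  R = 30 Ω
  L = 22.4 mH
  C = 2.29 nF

Step 1 — Angular frequency: ω = 2π·f = 2π·207 = 1301 rad/s.
Step 2 — Component impedances:
  R: Z = R = 30 Ω
  L: Z = jωL = j·1301·0.0224 = 0 + j29.13 Ω
  C: Z = 1/(jωC) = -j/(ω·C) = 0 - j3.357e+05 Ω
Step 3 — Series combination: Z_total = R + L + C = 30 - j3.357e+05 Ω = 3.357e+05∠-90.0° Ω.

Z = 30 - j3.357e+05 Ω = 3.357e+05∠-90.0° Ω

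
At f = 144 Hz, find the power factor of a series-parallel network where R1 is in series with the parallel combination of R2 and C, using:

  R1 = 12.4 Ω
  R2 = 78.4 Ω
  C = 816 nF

Step 1 — Angular frequency: ω = 2π·f = 2π·144 = 904.8 rad/s.
Step 2 — Component impedances:
  R1: Z = R = 12.4 Ω
  R2: Z = R = 78.4 Ω
  C: Z = 1/(jωC) = -j/(ω·C) = 0 - j1354 Ω
Step 3 — Parallel branch: R2 || C = 1/(1/R2 + 1/C) = 78.14 - j4.523 Ω.
Step 4 — Series with R1: Z_total = R1 + (R2 || C) = 90.54 - j4.523 Ω = 90.65∠-2.9° Ω.
Step 5 — Power factor: PF = cos(φ) = Re(Z)/|Z| = 90.54/90.65 = 0.9988.
Step 6 — Type: Im(Z) = -4.523 ⇒ leading (phase φ = -2.9°).

PF = 0.9988 (leading, φ = -2.9°)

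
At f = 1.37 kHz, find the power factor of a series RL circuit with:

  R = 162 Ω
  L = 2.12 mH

Step 1 — Angular frequency: ω = 2π·f = 2π·1370 = 8608 rad/s.
Step 2 — Component impedances:
  R: Z = R = 162 Ω
  L: Z = jωL = j·8608·0.00212 = 0 + j18.25 Ω
Step 3 — Series combination: Z_total = R + L = 162 + j18.25 Ω = 163∠6.4° Ω.
Step 4 — Power factor: PF = cos(φ) = Re(Z)/|Z| = 162/163.02 = 0.9937.
Step 5 — Type: Im(Z) = 18.25 ⇒ lagging (phase φ = 6.4°).

PF = 0.9937 (lagging, φ = 6.4°)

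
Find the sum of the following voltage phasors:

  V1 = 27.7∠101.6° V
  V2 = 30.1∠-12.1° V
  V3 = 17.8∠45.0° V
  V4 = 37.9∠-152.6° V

Step 1 — Convert each phasor to rectangular form:
  V1 = 27.7·(cos(101.6°) + j·sin(101.6°)) = -5.57 + j27.13 V
  V2 = 30.1·(cos(-12.1°) + j·sin(-12.1°)) = 29.43 - j6.31 V
  V3 = 17.8·(cos(45.0°) + j·sin(45.0°)) = 12.59 + j12.59 V
  V4 = 37.9·(cos(-152.6°) + j·sin(-152.6°)) = -33.65 - j17.44 V
Step 2 — Sum components: V_total = 2.8 + j15.97 V.
Step 3 — Convert to polar: |V_total| = 16.21 V, ∠V_total = 80.1°.

V_total = 16.21∠80.1° V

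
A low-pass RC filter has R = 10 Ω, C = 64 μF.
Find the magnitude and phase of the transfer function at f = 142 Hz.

Step 1 — Angular frequency: ω = 2π·142 = 892.2 rad/s.
Step 2 — Transfer function: H(jω) = 1/(1 + jωRC).
Step 3 — Denominator: 1 + jωRC = 1 + j·892.2·10·6.4e-05 = 1 + j0.571.
Step 4 — H = 0.7541 - j0.4306.
Step 5 — Magnitude: |H| = 0.8684 (-1.2 dB); phase: φ = -29.7°.

|H| = 0.8684 (-1.2 dB), φ = -29.7°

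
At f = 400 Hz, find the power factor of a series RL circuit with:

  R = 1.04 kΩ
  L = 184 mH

Step 1 — Angular frequency: ω = 2π·f = 2π·400 = 2513 rad/s.
Step 2 — Component impedances:
  R: Z = R = 1040 Ω
  L: Z = jωL = j·2513·0.184 = 0 + j462.4 Ω
Step 3 — Series combination: Z_total = R + L = 1040 + j462.4 Ω = 1138∠24.0° Ω.
Step 4 — Power factor: PF = cos(φ) = Re(Z)/|Z| = 1040/1138.2 = 0.9137.
Step 5 — Type: Im(Z) = 462.4 ⇒ lagging (phase φ = 24.0°).

PF = 0.9137 (lagging, φ = 24.0°)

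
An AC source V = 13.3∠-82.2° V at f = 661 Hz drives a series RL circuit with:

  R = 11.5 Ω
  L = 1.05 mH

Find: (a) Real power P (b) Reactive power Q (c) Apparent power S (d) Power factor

Step 1 — Angular frequency: ω = 2π·f = 2π·661 = 4153 rad/s.
Step 2 — Component impedances:
  R: Z = R = 11.5 Ω
  L: Z = jωL = j·4153·0.00105 = 0 + j4.361 Ω
Step 3 — Series combination: Z_total = R + L = 11.5 + j4.361 Ω = 12.3∠20.8° Ω.
Step 4 — Source phasor: V = 13.3∠-82.2° V = 1.805 - j13.18 V.
Step 5 — Current: I = V / Z = -0.2426 - j1.054 A = 1.081∠-103.0° A.
Step 6 — Complex power: S = V·I* = 13.45 + j5.1 VA.
Step 7 — Real power: P = Re(S) = 13.45 W.
Step 8 — Reactive power: Q = Im(S) = 5.1 VAR.
Step 9 — Apparent power: |S| = 14.38 VA.
Step 10 — Power factor: PF = P/|S| = 0.935 (lagging).

(a) P = 13.45 W  (b) Q = 5.1 VAR  (c) S = 14.38 VA  (d) PF = 0.935 (lagging)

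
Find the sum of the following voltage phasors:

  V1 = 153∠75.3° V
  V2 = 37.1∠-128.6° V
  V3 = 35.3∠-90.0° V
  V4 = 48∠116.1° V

Step 1 — Convert each phasor to rectangular form:
  V1 = 153·(cos(75.3°) + j·sin(75.3°)) = 38.82 + j148 V
  V2 = 37.1·(cos(-128.6°) + j·sin(-128.6°)) = -23.15 - j28.99 V
  V3 = 35.3·(cos(-90.0°) + j·sin(-90.0°)) = 0 - j35.3 V
  V4 = 48·(cos(116.1°) + j·sin(116.1°)) = -21.12 + j43.11 V
Step 2 — Sum components: V_total = -5.438 + j126.8 V.
Step 3 — Convert to polar: |V_total| = 126.9 V, ∠V_total = 92.5°.

V_total = 126.9∠92.5° V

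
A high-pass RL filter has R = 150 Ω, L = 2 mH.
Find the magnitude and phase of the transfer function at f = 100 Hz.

Step 1 — Angular frequency: ω = 2π·100 = 628.3 rad/s.
Step 2 — Transfer function: H(jω) = jωL/(R + jωL).
Step 3 — Numerator jωL = j·1.257; denominator R + jωL = 150 + j1.257.
Step 4 — H = 7.018e-05 + j0.008377.
Step 5 — Magnitude: |H| = 0.008377 (-41.5 dB); phase: φ = 89.5°.

|H| = 0.008377 (-41.5 dB), φ = 89.5°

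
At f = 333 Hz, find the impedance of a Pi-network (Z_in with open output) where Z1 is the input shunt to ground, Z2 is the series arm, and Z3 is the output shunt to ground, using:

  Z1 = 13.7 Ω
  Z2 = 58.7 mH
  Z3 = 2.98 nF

Step 1 — Angular frequency: ω = 2π·f = 2π·333 = 2092 rad/s.
Step 2 — Component impedances:
  Z1: Z = R = 13.7 Ω
  Z2: Z = jωL = j·2092·0.0587 = 0 + j122.8 Ω
  Z3: Z = 1/(jωC) = -j/(ω·C) = 0 - j1.604e+05 Ω
Step 3 — With open output, the series arm Z2 and the output shunt Z3 appear in series to ground: Z2 + Z3 = 0 - j1.603e+05 Ω.
Step 4 — Parallel with input shunt Z1: Z_in = Z1 || (Z2 + Z3) = 13.7 - j0.001171 Ω = 13.7∠-0.0° Ω.

Z = 13.7 - j0.001171 Ω = 13.7∠-0.0° Ω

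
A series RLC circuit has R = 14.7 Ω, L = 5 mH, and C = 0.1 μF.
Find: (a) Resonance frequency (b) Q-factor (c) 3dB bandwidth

Step 1 — Resonance: ω₀ = 1/√(LC) = 1/√(0.005·1e-07) = 4.472e+04 rad/s.
Step 2 — f₀ = ω₀/(2π) = 7118 Hz.
Step 3 — Series Q: Q = ω₀L/R = 4.472e+04·0.005/14.7 = 15.21.
Step 4 — Bandwidth: Δω = ω₀/Q = 2940 rad/s; BW = Δω/(2π) = 467.9 Hz.

(a) f₀ = 7118 Hz  (b) Q = 15.21  (c) BW = 467.9 Hz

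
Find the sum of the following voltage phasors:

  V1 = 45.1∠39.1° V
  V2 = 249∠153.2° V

Step 1 — Convert each phasor to rectangular form:
  V1 = 45.1·(cos(39.1°) + j·sin(39.1°)) = 35 + j28.44 V
  V2 = 249·(cos(153.2°) + j·sin(153.2°)) = -222.3 + j112.3 V
Step 2 — Sum components: V_total = -187.3 + j140.7 V.
Step 3 — Convert to polar: |V_total| = 234.2 V, ∠V_total = 143.1°.

V_total = 234.2∠143.1° V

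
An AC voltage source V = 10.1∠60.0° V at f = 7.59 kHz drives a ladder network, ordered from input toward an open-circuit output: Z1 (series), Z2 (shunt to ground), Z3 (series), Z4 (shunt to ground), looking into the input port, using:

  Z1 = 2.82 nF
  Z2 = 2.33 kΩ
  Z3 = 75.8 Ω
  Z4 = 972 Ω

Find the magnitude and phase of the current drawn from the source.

Step 1 — Angular frequency: ω = 2π·f = 2π·7590 = 4.769e+04 rad/s.
Step 2 — Component impedances:
  Z1: Z = 1/(jωC) = -j/(ω·C) = 0 - j7436 Ω
  Z2: Z = R = 2330 Ω
  Z3: Z = R = 75.8 Ω
  Z4: Z = R = 972 Ω
Step 3 — Ladder network (open output): work backward from the far end, alternating series and parallel combinations. Z_in = 722.8 - j7436 Ω = 7471∠-84.4° Ω.
Step 4 — Source phasor: V = 10.1∠60.0° V = 5.05 + j8.747 V.
Step 5 — Ohm's law: I = V / Z_total = (5.05 + j8.747) / (722.8 - j7436) = -0.0011 + j0.0007861 A.
Step 6 — Convert to polar: |I| = 0.001352 A, ∠I = 144.4°.

I = 0.001352∠144.4° A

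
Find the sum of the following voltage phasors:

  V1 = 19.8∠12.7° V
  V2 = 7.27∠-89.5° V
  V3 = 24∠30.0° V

Step 1 — Convert each phasor to rectangular form:
  V1 = 19.8·(cos(12.7°) + j·sin(12.7°)) = 19.32 + j4.353 V
  V2 = 7.27·(cos(-89.5°) + j·sin(-89.5°)) = 0.06344 - j7.27 V
  V3 = 24·(cos(30.0°) + j·sin(30.0°)) = 20.78 + j12 V
Step 2 — Sum components: V_total = 40.16 + j9.083 V.
Step 3 — Convert to polar: |V_total| = 41.18 V, ∠V_total = 12.7°.

V_total = 41.18∠12.7° V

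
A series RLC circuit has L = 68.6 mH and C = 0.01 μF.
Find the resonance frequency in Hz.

Step 1 — Resonance condition Im(Z)=0 gives ω₀ = 1/√(LC).
Step 2 — ω₀ = 1/√(0.0686·1e-08) = 3.818e+04 rad/s.
Step 3 — f₀ = ω₀/(2π) = 6077 Hz.

f₀ = 6077 Hz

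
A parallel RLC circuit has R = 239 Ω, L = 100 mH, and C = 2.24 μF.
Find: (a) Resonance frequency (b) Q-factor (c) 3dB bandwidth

Step 1 — Resonance: ω₀ = 1/√(LC) = 1/√(0.1·2.24e-06) = 2113 rad/s.
Step 2 — f₀ = ω₀/(2π) = 336.3 Hz.
Step 3 — Parallel Q: Q = R/(ω₀L) = 239/(2113·0.1) = 1.131.
Step 4 — Bandwidth: Δω = ω₀/Q = 1868 rad/s; BW = Δω/(2π) = 297.3 Hz.

(a) f₀ = 336.3 Hz  (b) Q = 1.131  (c) BW = 297.3 Hz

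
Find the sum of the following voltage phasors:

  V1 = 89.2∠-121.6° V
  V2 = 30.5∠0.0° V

Step 1 — Convert each phasor to rectangular form:
  V1 = 89.2·(cos(-121.6°) + j·sin(-121.6°)) = -46.74 - j75.97 V
  V2 = 30.5·(cos(0.0°) + j·sin(0.0°)) = 30.5 V
Step 2 — Sum components: V_total = -16.24 - j75.97 V.
Step 3 — Convert to polar: |V_total| = 77.69 V, ∠V_total = -102.1°.

V_total = 77.69∠-102.1° V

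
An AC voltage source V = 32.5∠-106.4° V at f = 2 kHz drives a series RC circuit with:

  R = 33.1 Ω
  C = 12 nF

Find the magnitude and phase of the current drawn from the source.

Step 1 — Angular frequency: ω = 2π·f = 2π·2000 = 1.257e+04 rad/s.
Step 2 — Component impedances:
  R: Z = R = 33.1 Ω
  C: Z = 1/(jωC) = -j/(ω·C) = 0 - j6631 Ω
Step 3 — Series combination: Z_total = R + C = 33.1 - j6631 Ω = 6632∠-89.7° Ω.
Step 4 — Source phasor: V = 32.5∠-106.4° V = -9.176 - j31.18 V.
Step 5 — Ohm's law: I = V / Z_total = (-9.176 - j31.18) / (33.1 - j6631) = 0.004694 - j0.001407 A.
Step 6 — Convert to polar: |I| = 0.004901 A, ∠I = -16.7°.

I = 0.004901∠-16.7° A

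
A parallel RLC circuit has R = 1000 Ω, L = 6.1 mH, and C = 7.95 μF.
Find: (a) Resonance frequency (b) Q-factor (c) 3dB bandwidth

Step 1 — Resonance: ω₀ = 1/√(LC) = 1/√(0.0061·7.95e-06) = 4541 rad/s.
Step 2 — f₀ = ω₀/(2π) = 722.7 Hz.
Step 3 — Parallel Q: Q = R/(ω₀L) = 1000/(4541·0.0061) = 36.1.
Step 4 — Bandwidth: Δω = ω₀/Q = 125.8 rad/s; BW = Δω/(2π) = 20.02 Hz.

(a) f₀ = 722.7 Hz  (b) Q = 36.1  (c) BW = 20.02 Hz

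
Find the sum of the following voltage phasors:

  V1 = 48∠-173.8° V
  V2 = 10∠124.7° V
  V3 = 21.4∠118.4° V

Step 1 — Convert each phasor to rectangular form:
  V1 = 48·(cos(-173.8°) + j·sin(-173.8°)) = -47.72 - j5.184 V
  V2 = 10·(cos(124.7°) + j·sin(124.7°)) = -5.693 + j8.221 V
  V3 = 21.4·(cos(118.4°) + j·sin(118.4°)) = -10.18 + j18.82 V
Step 2 — Sum components: V_total = -63.59 + j21.86 V.
Step 3 — Convert to polar: |V_total| = 67.24 V, ∠V_total = 161.0°.

V_total = 67.24∠161.0° V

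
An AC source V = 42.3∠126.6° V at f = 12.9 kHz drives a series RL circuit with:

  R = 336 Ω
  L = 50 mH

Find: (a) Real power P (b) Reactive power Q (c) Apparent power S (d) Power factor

Step 1 — Angular frequency: ω = 2π·f = 2π·1.29e+04 = 8.105e+04 rad/s.
Step 2 — Component impedances:
  R: Z = R = 336 Ω
  L: Z = jωL = j·8.105e+04·0.05 = 0 + j4053 Ω
Step 3 — Series combination: Z_total = R + L = 336 + j4053 Ω = 4067∠85.3° Ω.
Step 4 — Source phasor: V = 42.3∠126.6° V = -25.22 + j33.96 V.
Step 5 — Current: I = V / Z = 0.00781 + j0.006871 A = 0.0104∠41.3° A.
Step 6 — Complex power: S = V·I* = 0.03636 + j0.4385 VA.
Step 7 — Real power: P = Re(S) = 0.03636 W.
Step 8 — Reactive power: Q = Im(S) = 0.4385 VAR.
Step 9 — Apparent power: |S| = 0.44 VA.
Step 10 — Power factor: PF = P/|S| = 0.08263 (lagging).

(a) P = 0.03636 W  (b) Q = 0.4385 VAR  (c) S = 0.44 VA  (d) PF = 0.08263 (lagging)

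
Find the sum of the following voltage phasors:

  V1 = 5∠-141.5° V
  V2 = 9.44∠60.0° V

Step 1 — Convert each phasor to rectangular form:
  V1 = 5·(cos(-141.5°) + j·sin(-141.5°)) = -3.913 - j3.113 V
  V2 = 9.44·(cos(60.0°) + j·sin(60.0°)) = 4.72 + j8.175 V
Step 2 — Sum components: V_total = 0.807 + j5.063 V.
Step 3 — Convert to polar: |V_total| = 5.127 V, ∠V_total = 80.9°.

V_total = 5.127∠80.9° V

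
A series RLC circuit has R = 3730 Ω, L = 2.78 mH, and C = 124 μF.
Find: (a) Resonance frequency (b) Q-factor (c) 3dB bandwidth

Step 1 — Resonance condition Im(Z)=0 gives ω₀ = 1/√(LC).
Step 2 — ω₀ = 1/√(0.00278·0.000124) = 1703 rad/s.
Step 3 — f₀ = ω₀/(2π) = 271.1 Hz.
Step 4 — Series Q: Q = ω₀L/R = 1703·0.00278/3730 = 0.001269.
Step 5 — 3dB bandwidth: Δω = ω₀/Q = 1.342e+06 rad/s; BW = Δω/(2π) = 2.135e+05 Hz.

(a) f₀ = 271.1 Hz  (b) Q = 0.001269  (c) BW = 2.135e+05 Hz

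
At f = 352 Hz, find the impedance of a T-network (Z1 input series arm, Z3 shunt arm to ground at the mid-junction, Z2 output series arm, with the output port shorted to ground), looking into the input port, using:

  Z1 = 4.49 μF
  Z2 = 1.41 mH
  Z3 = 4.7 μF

Step 1 — Angular frequency: ω = 2π·f = 2π·352 = 2212 rad/s.
Step 2 — Component impedances:
  Z1: Z = 1/(jωC) = -j/(ω·C) = 0 - j100.7 Ω
  Z2: Z = jωL = j·2212·0.00141 = 0 + j3.118 Ω
  Z3: Z = 1/(jωC) = -j/(ω·C) = 0 - j96.2 Ω
Step 3 — With the output port shorted to ground, the output series arm Z2 runs from the junction to ground; the shunt arm Z3 also runs from the junction to ground. They appear in parallel: Z3 || Z2 = 0 + j3.223 Ω.
Step 4 — Series with input arm Z1: Z_in = Z1 + (Z3 || Z2) = 0 - j97.48 Ω = 97.48∠-90.0° Ω.

Z = 0 - j97.48 Ω = 97.48∠-90.0° Ω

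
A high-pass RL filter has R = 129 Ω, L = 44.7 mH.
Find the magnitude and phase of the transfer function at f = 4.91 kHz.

Step 1 — Angular frequency: ω = 2π·4910 = 3.085e+04 rad/s.
Step 2 — Transfer function: H(jω) = jωL/(R + jωL).
Step 3 — Numerator jωL = j·1379; denominator R + jωL = 129 + j1379.
Step 4 — H = 0.9913 + j0.09273.
Step 5 — Magnitude: |H| = 0.9957 (-0.0 dB); phase: φ = 5.3°.

|H| = 0.9957 (-0.0 dB), φ = 5.3°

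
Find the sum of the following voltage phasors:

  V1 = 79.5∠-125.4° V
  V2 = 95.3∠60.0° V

Step 1 — Convert each phasor to rectangular form:
  V1 = 79.5·(cos(-125.4°) + j·sin(-125.4°)) = -46.05 - j64.8 V
  V2 = 95.3·(cos(60.0°) + j·sin(60.0°)) = 47.65 + j82.53 V
Step 2 — Sum components: V_total = 1.597 + j17.73 V.
Step 3 — Convert to polar: |V_total| = 17.8 V, ∠V_total = 84.9°.

V_total = 17.8∠84.9° V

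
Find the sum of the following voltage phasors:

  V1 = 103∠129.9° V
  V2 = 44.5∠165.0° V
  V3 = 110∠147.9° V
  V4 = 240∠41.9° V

Step 1 — Convert each phasor to rectangular form:
  V1 = 103·(cos(129.9°) + j·sin(129.9°)) = -66.07 + j79.02 V
  V2 = 44.5·(cos(165.0°) + j·sin(165.0°)) = -42.98 + j11.52 V
  V3 = 110·(cos(147.9°) + j·sin(147.9°)) = -93.18 + j58.45 V
  V4 = 240·(cos(41.9°) + j·sin(41.9°)) = 178.6 + j160.3 V
Step 2 — Sum components: V_total = -23.6 + j309.3 V.
Step 3 — Convert to polar: |V_total| = 310.2 V, ∠V_total = 94.4°.

V_total = 310.2∠94.4° V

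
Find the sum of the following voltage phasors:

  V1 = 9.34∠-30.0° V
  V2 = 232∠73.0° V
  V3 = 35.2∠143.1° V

Step 1 — Convert each phasor to rectangular form:
  V1 = 9.34·(cos(-30.0°) + j·sin(-30.0°)) = 8.089 - j4.67 V
  V2 = 232·(cos(73.0°) + j·sin(73.0°)) = 67.83 + j221.9 V
  V3 = 35.2·(cos(143.1°) + j·sin(143.1°)) = -28.15 + j21.13 V
Step 2 — Sum components: V_total = 47.77 + j238.3 V.
Step 3 — Convert to polar: |V_total| = 243.1 V, ∠V_total = 78.7°.

V_total = 243.1∠78.7° V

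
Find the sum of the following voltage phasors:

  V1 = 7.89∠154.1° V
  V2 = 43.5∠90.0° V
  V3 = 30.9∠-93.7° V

Step 1 — Convert each phasor to rectangular form:
  V1 = 7.89·(cos(154.1°) + j·sin(154.1°)) = -7.098 + j3.446 V
  V2 = 43.5·(cos(90.0°) + j·sin(90.0°)) = 0 + j43.5 V
  V3 = 30.9·(cos(-93.7°) + j·sin(-93.7°)) = -1.994 - j30.84 V
Step 2 — Sum components: V_total = -9.092 + j16.11 V.
Step 3 — Convert to polar: |V_total| = 18.5 V, ∠V_total = 119.4°.

V_total = 18.5∠119.4° V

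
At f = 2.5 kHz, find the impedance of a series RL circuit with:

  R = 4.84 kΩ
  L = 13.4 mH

Step 1 — Angular frequency: ω = 2π·f = 2π·2500 = 1.571e+04 rad/s.
Step 2 — Component impedances:
  R: Z = R = 4840 Ω
  L: Z = jωL = j·1.571e+04·0.0134 = 0 + j210.5 Ω
Step 3 — Series combination: Z_total = R + L = 4840 + j210.5 Ω = 4845∠2.5° Ω.

Z = 4840 + j210.5 Ω = 4845∠2.5° Ω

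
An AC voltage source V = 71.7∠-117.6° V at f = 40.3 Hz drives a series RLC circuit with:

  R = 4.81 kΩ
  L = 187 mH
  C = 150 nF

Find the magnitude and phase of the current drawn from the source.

Step 1 — Angular frequency: ω = 2π·f = 2π·40.3 = 253.2 rad/s.
Step 2 — Component impedances:
  R: Z = R = 4810 Ω
  L: Z = jωL = j·253.2·0.187 = 0 + j47.35 Ω
  C: Z = 1/(jωC) = -j/(ω·C) = 0 - j2.633e+04 Ω
Step 3 — Series combination: Z_total = R + L + C = 4810 - j2.628e+04 Ω = 2.672e+04∠-79.6° Ω.
Step 4 — Source phasor: V = 71.7∠-117.6° V = -33.22 - j63.54 V.
Step 5 — Ohm's law: I = V / Z_total = (-33.22 - j63.54) / (4810 - j2.628e+04) = 0.002116 - j0.001651 A.
Step 6 — Convert to polar: |I| = 0.002684 A, ∠I = -38.0°.

I = 0.002684∠-38.0° A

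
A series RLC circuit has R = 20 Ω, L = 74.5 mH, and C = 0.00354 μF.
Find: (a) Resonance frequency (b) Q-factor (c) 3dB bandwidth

Step 1 — Resonance: ω₀ = 1/√(LC) = 1/√(0.0745·3.54e-09) = 6.158e+04 rad/s.
Step 2 — f₀ = ω₀/(2π) = 9800 Hz.
Step 3 — Series Q: Q = ω₀L/R = 6.158e+04·0.0745/20 = 229.4.
Step 4 — Bandwidth: Δω = ω₀/Q = 268.5 rad/s; BW = Δω/(2π) = 42.73 Hz.

(a) f₀ = 9800 Hz  (b) Q = 229.4  (c) BW = 42.73 Hz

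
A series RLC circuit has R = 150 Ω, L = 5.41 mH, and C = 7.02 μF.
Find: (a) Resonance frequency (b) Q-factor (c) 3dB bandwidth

Step 1 — Resonance: ω₀ = 1/√(LC) = 1/√(0.00541·7.02e-06) = 5131 rad/s.
Step 2 — f₀ = ω₀/(2π) = 816.7 Hz.
Step 3 — Series Q: Q = ω₀L/R = 5131·0.00541/150 = 0.1851.
Step 4 — Bandwidth: Δω = ω₀/Q = 2.773e+04 rad/s; BW = Δω/(2π) = 4413 Hz.

(a) f₀ = 816.7 Hz  (b) Q = 0.1851  (c) BW = 4413 Hz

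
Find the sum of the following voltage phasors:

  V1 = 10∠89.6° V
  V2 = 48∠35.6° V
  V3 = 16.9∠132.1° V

Step 1 — Convert each phasor to rectangular form:
  V1 = 10·(cos(89.6°) + j·sin(89.6°)) = 0.06981 + j10 V
  V2 = 48·(cos(35.6°) + j·sin(35.6°)) = 39.03 + j27.94 V
  V3 = 16.9·(cos(132.1°) + j·sin(132.1°)) = -11.33 + j12.54 V
Step 2 — Sum components: V_total = 27.77 + j50.48 V.
Step 3 — Convert to polar: |V_total| = 57.61 V, ∠V_total = 61.2°.

V_total = 57.61∠61.2° V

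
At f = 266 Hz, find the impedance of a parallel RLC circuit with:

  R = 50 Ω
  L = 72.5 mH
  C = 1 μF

Step 1 — Angular frequency: ω = 2π·f = 2π·266 = 1671 rad/s.
Step 2 — Component impedances:
  R: Z = R = 50 Ω
  L: Z = jωL = j·1671·0.0725 = 0 + j121.2 Ω
  C: Z = 1/(jωC) = -j/(ω·C) = 0 - j598.3 Ω
Step 3 — Parallel combination: 1/Z_total = 1/R + 1/L + 1/C; Z_total = 45.11 + j14.85 Ω = 47.49∠18.2° Ω.

Z = 45.11 + j14.85 Ω = 47.49∠18.2° Ω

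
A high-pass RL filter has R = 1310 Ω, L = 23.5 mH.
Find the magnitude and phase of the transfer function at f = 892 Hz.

Step 1 — Angular frequency: ω = 2π·892 = 5605 rad/s.
Step 2 — Transfer function: H(jω) = jωL/(R + jωL).
Step 3 — Numerator jωL = j·131.7; denominator R + jωL = 1310 + j131.7.
Step 4 — H = 0.01001 + j0.09953.
Step 5 — Magnitude: |H| = 0.1 (-20.0 dB); phase: φ = 84.3°.

|H| = 0.1 (-20.0 dB), φ = 84.3°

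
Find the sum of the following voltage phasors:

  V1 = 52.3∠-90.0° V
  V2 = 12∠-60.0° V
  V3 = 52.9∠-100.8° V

Step 1 — Convert each phasor to rectangular form:
  V1 = 52.3·(cos(-90.0°) + j·sin(-90.0°)) = 0 - j52.3 V
  V2 = 12·(cos(-60.0°) + j·sin(-60.0°)) = 6 - j10.39 V
  V3 = 52.9·(cos(-100.8°) + j·sin(-100.8°)) = -9.912 - j51.96 V
Step 2 — Sum components: V_total = -3.912 - j114.7 V.
Step 3 — Convert to polar: |V_total| = 114.7 V, ∠V_total = -92.0°.

V_total = 114.7∠-92.0° V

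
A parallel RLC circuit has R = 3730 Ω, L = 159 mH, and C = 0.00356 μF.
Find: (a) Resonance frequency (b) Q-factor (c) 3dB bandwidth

Step 1 — Resonance: ω₀ = 1/√(LC) = 1/√(0.159·3.56e-09) = 4.203e+04 rad/s.
Step 2 — f₀ = ω₀/(2π) = 6690 Hz.
Step 3 — Parallel Q: Q = R/(ω₀L) = 3730/(4.203e+04·0.159) = 0.5581.
Step 4 — Bandwidth: Δω = ω₀/Q = 7.531e+04 rad/s; BW = Δω/(2π) = 1.199e+04 Hz.

(a) f₀ = 6690 Hz  (b) Q = 0.5581  (c) BW = 1.199e+04 Hz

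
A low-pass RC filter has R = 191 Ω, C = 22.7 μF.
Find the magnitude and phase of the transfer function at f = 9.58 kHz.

Step 1 — Angular frequency: ω = 2π·9580 = 6.019e+04 rad/s.
Step 2 — Transfer function: H(jω) = 1/(1 + jωRC).
Step 3 — Denominator: 1 + jωRC = 1 + j·6.019e+04·191·2.27e-05 = 1 + j261.
Step 4 — H = 1.468e-05 - j0.003832.
Step 5 — Magnitude: |H| = 0.003832 (-48.3 dB); phase: φ = -89.8°.

|H| = 0.003832 (-48.3 dB), φ = -89.8°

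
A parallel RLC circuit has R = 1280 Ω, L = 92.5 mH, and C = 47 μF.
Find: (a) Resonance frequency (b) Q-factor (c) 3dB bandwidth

Step 1 — Resonance: ω₀ = 1/√(LC) = 1/√(0.0925·4.7e-05) = 479.6 rad/s.
Step 2 — f₀ = ω₀/(2π) = 76.33 Hz.
Step 3 — Parallel Q: Q = R/(ω₀L) = 1280/(479.6·0.0925) = 28.85.
Step 4 — Bandwidth: Δω = ω₀/Q = 16.62 rad/s; BW = Δω/(2π) = 2.646 Hz.

(a) f₀ = 76.33 Hz  (b) Q = 28.85  (c) BW = 2.646 Hz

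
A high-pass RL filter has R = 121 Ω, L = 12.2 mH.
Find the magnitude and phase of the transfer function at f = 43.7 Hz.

Step 1 — Angular frequency: ω = 2π·43.7 = 274.6 rad/s.
Step 2 — Transfer function: H(jω) = jωL/(R + jωL).
Step 3 — Numerator jωL = j·3.35; denominator R + jωL = 121 + j3.35.
Step 4 — H = 0.0007658 + j0.02766.
Step 5 — Magnitude: |H| = 0.02767 (-31.2 dB); phase: φ = 88.4°.

|H| = 0.02767 (-31.2 dB), φ = 88.4°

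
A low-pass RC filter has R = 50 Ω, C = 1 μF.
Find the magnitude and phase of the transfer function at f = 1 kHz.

Step 1 — Angular frequency: ω = 2π·1000 = 6283 rad/s.
Step 2 — Transfer function: H(jω) = 1/(1 + jωRC).
Step 3 — Denominator: 1 + jωRC = 1 + j·6283·50·1e-06 = 1 + j0.3142.
Step 4 — H = 0.9102 - j0.2859.
Step 5 — Magnitude: |H| = 0.954 (-0.4 dB); phase: φ = -17.4°.

|H| = 0.954 (-0.4 dB), φ = -17.4°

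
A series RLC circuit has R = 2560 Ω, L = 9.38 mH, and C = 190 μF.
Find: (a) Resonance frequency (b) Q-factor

Step 1 — Resonance condition Im(Z)=0 gives ω₀ = 1/√(LC).
Step 2 — ω₀ = 1/√(0.00938·0.00019) = 749.1 rad/s.
Step 3 — f₀ = ω₀/(2π) = 119.2 Hz.
Step 4 — Series Q: Q = ω₀L/R = 749.1·0.00938/2560 = 0.002745.

(a) f₀ = 119.2 Hz  (b) Q = 0.002745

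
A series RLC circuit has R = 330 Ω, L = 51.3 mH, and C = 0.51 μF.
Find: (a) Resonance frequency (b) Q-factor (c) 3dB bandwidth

Step 1 — Resonance: ω₀ = 1/√(LC) = 1/√(0.0513·5.1e-07) = 6182 rad/s.
Step 2 — f₀ = ω₀/(2π) = 984 Hz.
Step 3 — Series Q: Q = ω₀L/R = 6182·0.0513/330 = 0.9611.
Step 4 — Bandwidth: Δω = ω₀/Q = 6433 rad/s; BW = Δω/(2π) = 1024 Hz.

(a) f₀ = 984 Hz  (b) Q = 0.9611  (c) BW = 1024 Hz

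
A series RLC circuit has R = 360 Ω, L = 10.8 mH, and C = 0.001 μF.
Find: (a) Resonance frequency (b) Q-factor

Step 1 — Resonance condition Im(Z)=0 gives ω₀ = 1/√(LC).
Step 2 — ω₀ = 1/√(0.0108·1e-09) = 3.043e+05 rad/s.
Step 3 — f₀ = ω₀/(2π) = 4.843e+04 Hz.
Step 4 — Series Q: Q = ω₀L/R = 3.043e+05·0.0108/360 = 9.129.

(a) f₀ = 4.843e+04 Hz  (b) Q = 9.129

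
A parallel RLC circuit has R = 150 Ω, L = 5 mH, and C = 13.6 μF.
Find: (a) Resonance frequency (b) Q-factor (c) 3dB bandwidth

Step 1 — Resonance: ω₀ = 1/√(LC) = 1/√(0.005·1.36e-05) = 3835 rad/s.
Step 2 — f₀ = ω₀/(2π) = 610.3 Hz.
Step 3 — Parallel Q: Q = R/(ω₀L) = 150/(3835·0.005) = 7.823.
Step 4 — Bandwidth: Δω = ω₀/Q = 490.2 rad/s; BW = Δω/(2π) = 78.02 Hz.

(a) f₀ = 610.3 Hz  (b) Q = 7.823  (c) BW = 78.02 Hz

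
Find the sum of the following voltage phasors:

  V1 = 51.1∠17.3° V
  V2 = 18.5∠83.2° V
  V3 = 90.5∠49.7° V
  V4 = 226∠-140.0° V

Step 1 — Convert each phasor to rectangular form:
  V1 = 51.1·(cos(17.3°) + j·sin(17.3°)) = 48.79 + j15.2 V
  V2 = 18.5·(cos(83.2°) + j·sin(83.2°)) = 2.19 + j18.37 V
  V3 = 90.5·(cos(49.7°) + j·sin(49.7°)) = 58.53 + j69.02 V
  V4 = 226·(cos(-140.0°) + j·sin(-140.0°)) = -173.1 - j145.3 V
Step 2 — Sum components: V_total = -63.61 - j42.68 V.
Step 3 — Convert to polar: |V_total| = 76.61 V, ∠V_total = -146.1°.

V_total = 76.61∠-146.1° V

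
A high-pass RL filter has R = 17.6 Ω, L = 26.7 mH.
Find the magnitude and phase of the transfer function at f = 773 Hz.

Step 1 — Angular frequency: ω = 2π·773 = 4857 rad/s.
Step 2 — Transfer function: H(jω) = jωL/(R + jωL).
Step 3 — Numerator jωL = j·129.7; denominator R + jωL = 17.6 + j129.7.
Step 4 — H = 0.9819 + j0.1333.
Step 5 — Magnitude: |H| = 0.9909 (-0.1 dB); phase: φ = 7.7°.

|H| = 0.9909 (-0.1 dB), φ = 7.7°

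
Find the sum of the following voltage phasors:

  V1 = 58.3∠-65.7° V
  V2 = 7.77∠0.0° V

Step 1 — Convert each phasor to rectangular form:
  V1 = 58.3·(cos(-65.7°) + j·sin(-65.7°)) = 23.99 - j53.13 V
  V2 = 7.77·(cos(0.0°) + j·sin(0.0°)) = 7.77 V
Step 2 — Sum components: V_total = 31.76 - j53.13 V.
Step 3 — Convert to polar: |V_total| = 61.9 V, ∠V_total = -59.1°.

V_total = 61.9∠-59.1° V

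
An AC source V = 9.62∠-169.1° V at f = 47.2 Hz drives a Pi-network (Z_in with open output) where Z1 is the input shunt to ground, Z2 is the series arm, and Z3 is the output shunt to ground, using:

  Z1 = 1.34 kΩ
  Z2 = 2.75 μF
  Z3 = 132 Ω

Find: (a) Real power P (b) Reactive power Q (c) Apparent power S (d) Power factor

Step 1 — Angular frequency: ω = 2π·f = 2π·47.2 = 296.6 rad/s.
Step 2 — Component impedances:
  Z1: Z = R = 1340 Ω
  Z2: Z = 1/(jωC) = -j/(ω·C) = 0 - j1226 Ω
  Z3: Z = R = 132 Ω
Step 3 — With open output, the series arm Z2 and the output shunt Z3 appear in series to ground: Z2 + Z3 = 132 - j1226 Ω.
Step 4 — Parallel with input shunt Z1: Z_in = Z1 || (Z2 + Z3) = 619.9 - j599.9 Ω = 862.6∠-44.1° Ω.
Step 5 — Source phasor: V = 9.62∠-169.1° V = -9.446 - j1.819 V.
Step 6 — Current: I = V / Z = -0.006403 - j0.009131 A = 0.01115∠-125.0° A.
Step 7 — Complex power: S = V·I* = 0.0771 - j0.07461 VA.
Step 8 — Real power: P = Re(S) = 0.0771 W.
Step 9 — Reactive power: Q = Im(S) = -0.07461 VAR.
Step 10 — Apparent power: |S| = 0.1073 VA.
Step 11 — Power factor: PF = P/|S| = 0.7186 (leading).

(a) P = 0.0771 W  (b) Q = -0.07461 VAR  (c) S = 0.1073 VA  (d) PF = 0.7186 (leading)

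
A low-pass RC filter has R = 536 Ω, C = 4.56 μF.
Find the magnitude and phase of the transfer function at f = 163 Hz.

Step 1 — Angular frequency: ω = 2π·163 = 1024 rad/s.
Step 2 — Transfer function: H(jω) = 1/(1 + jωRC).
Step 3 — Denominator: 1 + jωRC = 1 + j·1024·536·4.56e-06 = 1 + j2.503.
Step 4 — H = 0.1376 - j0.3445.
Step 5 — Magnitude: |H| = 0.371 (-8.6 dB); phase: φ = -68.2°.

|H| = 0.371 (-8.6 dB), φ = -68.2°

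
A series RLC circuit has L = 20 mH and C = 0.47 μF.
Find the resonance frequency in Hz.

Step 1 — Resonance condition Im(Z)=0 gives ω₀ = 1/√(LC).
Step 2 — ω₀ = 1/√(0.02·4.7e-07) = 1.031e+04 rad/s.
Step 3 — f₀ = ω₀/(2π) = 1642 Hz.

f₀ = 1642 Hz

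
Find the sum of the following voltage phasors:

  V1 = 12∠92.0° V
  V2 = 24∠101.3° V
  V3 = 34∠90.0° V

Step 1 — Convert each phasor to rectangular form:
  V1 = 12·(cos(92.0°) + j·sin(92.0°)) = -0.4188 + j11.99 V
  V2 = 24·(cos(101.3°) + j·sin(101.3°)) = -4.703 + j23.53 V
  V3 = 34·(cos(90.0°) + j·sin(90.0°)) = 0 + j34 V
Step 2 — Sum components: V_total = -5.122 + j69.53 V.
Step 3 — Convert to polar: |V_total| = 69.72 V, ∠V_total = 94.2°.

V_total = 69.72∠94.2° V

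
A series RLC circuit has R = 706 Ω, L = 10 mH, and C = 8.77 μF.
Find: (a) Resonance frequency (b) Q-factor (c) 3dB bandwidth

Step 1 — Resonance: ω₀ = 1/√(LC) = 1/√(0.01·8.77e-06) = 3377 rad/s.
Step 2 — f₀ = ω₀/(2π) = 537.4 Hz.
Step 3 — Series Q: Q = ω₀L/R = 3377·0.01/706 = 0.04783.
Step 4 — Bandwidth: Δω = ω₀/Q = 7.06e+04 rad/s; BW = Δω/(2π) = 1.124e+04 Hz.

(a) f₀ = 537.4 Hz  (b) Q = 0.04783  (c) BW = 1.124e+04 Hz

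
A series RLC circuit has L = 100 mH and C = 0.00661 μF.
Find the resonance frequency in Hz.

Step 1 — Resonance condition Im(Z)=0 gives ω₀ = 1/√(LC).
Step 2 — ω₀ = 1/√(0.1·6.61e-09) = 3.89e+04 rad/s.
Step 3 — f₀ = ω₀/(2π) = 6190 Hz.

f₀ = 6190 Hz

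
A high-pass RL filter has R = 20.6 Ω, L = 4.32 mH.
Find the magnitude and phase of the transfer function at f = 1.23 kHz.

Step 1 — Angular frequency: ω = 2π·1230 = 7728 rad/s.
Step 2 — Transfer function: H(jω) = jωL/(R + jωL).
Step 3 — Numerator jωL = j·33.39; denominator R + jωL = 20.6 + j33.39.
Step 4 — H = 0.7243 + j0.4469.
Step 5 — Magnitude: |H| = 0.851 (-1.4 dB); phase: φ = 31.7°.

|H| = 0.851 (-1.4 dB), φ = 31.7°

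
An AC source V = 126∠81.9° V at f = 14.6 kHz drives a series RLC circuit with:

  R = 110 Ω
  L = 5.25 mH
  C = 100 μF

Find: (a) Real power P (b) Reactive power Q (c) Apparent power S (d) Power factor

Step 1 — Angular frequency: ω = 2π·f = 2π·1.46e+04 = 9.173e+04 rad/s.
Step 2 — Component impedances:
  R: Z = R = 110 Ω
  L: Z = jωL = j·9.173e+04·0.00525 = 0 + j481.6 Ω
  C: Z = 1/(jωC) = -j/(ω·C) = 0 - j0.109 Ω
Step 3 — Series combination: Z_total = R + L + C = 110 + j481.5 Ω = 493.9∠77.1° Ω.
Step 4 — Source phasor: V = 126∠81.9° V = 17.75 + j124.7 V.
Step 5 — Current: I = V / Z = 0.2542 + j0.02121 A = 0.2551∠4.8° A.
Step 6 — Complex power: S = V·I* = 7.159 + j31.34 VA.
Step 7 — Real power: P = Re(S) = 7.159 W.
Step 8 — Reactive power: Q = Im(S) = 31.34 VAR.
Step 9 — Apparent power: |S| = 32.14 VA.
Step 10 — Power factor: PF = P/|S| = 0.2227 (lagging).

(a) P = 7.159 W  (b) Q = 31.34 VAR  (c) S = 32.14 VA  (d) PF = 0.2227 (lagging)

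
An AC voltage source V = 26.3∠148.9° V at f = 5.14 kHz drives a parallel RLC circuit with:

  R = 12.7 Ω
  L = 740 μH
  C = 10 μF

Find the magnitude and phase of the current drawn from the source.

Step 1 — Angular frequency: ω = 2π·f = 2π·5140 = 3.23e+04 rad/s.
Step 2 — Component impedances:
  R: Z = R = 12.7 Ω
  L: Z = jωL = j·3.23e+04·0.00074 = 0 + j23.9 Ω
  C: Z = 1/(jωC) = -j/(ω·C) = 0 - j3.096 Ω
Step 3 — Parallel combination: 1/Z_total = 1/R + 1/L + 1/C; Z_total = 0.9239 - j3.299 Ω = 3.425∠-74.4° Ω.
Step 4 — Source phasor: V = 26.3∠148.9° V = -22.52 + j13.58 V.
Step 5 — Ohm's law: I = V / Z_total = (-22.52 + j13.58) / (0.9239 - j3.299) = -5.592 - j5.261 A.
Step 6 — Convert to polar: |I| = 7.678 A, ∠I = -136.7°.

I = 7.678∠-136.7° A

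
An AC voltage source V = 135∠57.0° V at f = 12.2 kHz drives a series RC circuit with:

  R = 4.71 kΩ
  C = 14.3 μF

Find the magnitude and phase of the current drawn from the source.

Step 1 — Angular frequency: ω = 2π·f = 2π·1.22e+04 = 7.665e+04 rad/s.
Step 2 — Component impedances:
  R: Z = R = 4710 Ω
  C: Z = 1/(jωC) = -j/(ω·C) = 0 - j0.9123 Ω
Step 3 — Series combination: Z_total = R + C = 4710 - j0.9123 Ω = 4710∠-0.0° Ω.
Step 4 — Source phasor: V = 135∠57.0° V = 73.53 + j113.2 V.
Step 5 — Ohm's law: I = V / Z_total = (73.53 + j113.2) / (4710 - j0.9123) = 0.01561 + j0.02404 A.
Step 6 — Convert to polar: |I| = 0.02866 A, ∠I = 57.0°.

I = 0.02866∠57.0° A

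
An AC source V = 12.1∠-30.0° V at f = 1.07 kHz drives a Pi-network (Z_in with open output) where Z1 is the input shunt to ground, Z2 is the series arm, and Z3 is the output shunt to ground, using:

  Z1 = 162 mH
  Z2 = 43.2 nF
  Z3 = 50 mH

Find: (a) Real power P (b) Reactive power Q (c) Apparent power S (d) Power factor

Step 1 — Angular frequency: ω = 2π·f = 2π·1070 = 6723 rad/s.
Step 2 — Component impedances:
  Z1: Z = jωL = j·6723·0.162 = 0 + j1089 Ω
  Z2: Z = 1/(jωC) = -j/(ω·C) = 0 - j3443 Ω
  Z3: Z = jωL = j·6723·0.05 = 0 + j336.2 Ω
Step 3 — With open output, the series arm Z2 and the output shunt Z3 appear in series to ground: Z2 + Z3 = 0 - j3107 Ω.
Step 4 — Parallel with input shunt Z1: Z_in = Z1 || (Z2 + Z3) = 0 + j1677 Ω = 1677∠90.0° Ω.
Step 5 — Source phasor: V = 12.1∠-30.0° V = 10.48 - j6.05 V.
Step 6 — Current: I = V / Z = -0.003608 - j0.006249 A = 0.007215∠-120.0° A.
Step 7 — Complex power: S = V·I* = 0 + j0.08731 VA.
Step 8 — Real power: P = Re(S) = 0 W.
Step 9 — Reactive power: Q = Im(S) = 0.08731 VAR.
Step 10 — Apparent power: |S| = 0.08731 VA.
Step 11 — Power factor: PF = P/|S| = 0 (lagging).

(a) P = 0 W  (b) Q = 0.08731 VAR  (c) S = 0.08731 VA  (d) PF = 0 (lagging)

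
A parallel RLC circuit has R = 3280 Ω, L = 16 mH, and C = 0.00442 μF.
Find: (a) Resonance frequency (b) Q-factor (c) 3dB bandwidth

Step 1 — Resonance: ω₀ = 1/√(LC) = 1/√(0.016·4.42e-09) = 1.189e+05 rad/s.
Step 2 — f₀ = ω₀/(2π) = 1.893e+04 Hz.
Step 3 — Parallel Q: Q = R/(ω₀L) = 3280/(1.189e+05·0.016) = 1.724.
Step 4 — Bandwidth: Δω = ω₀/Q = 6.898e+04 rad/s; BW = Δω/(2π) = 1.098e+04 Hz.

(a) f₀ = 1.893e+04 Hz  (b) Q = 1.724  (c) BW = 1.098e+04 Hz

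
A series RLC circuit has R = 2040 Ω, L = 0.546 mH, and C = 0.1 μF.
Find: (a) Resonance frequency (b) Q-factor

Step 1 — Resonance condition Im(Z)=0 gives ω₀ = 1/√(LC).
Step 2 — ω₀ = 1/√(0.000546·1e-07) = 1.353e+05 rad/s.
Step 3 — f₀ = ω₀/(2π) = 2.154e+04 Hz.
Step 4 — Series Q: Q = ω₀L/R = 1.353e+05·0.000546/2040 = 0.03622.

(a) f₀ = 2.154e+04 Hz  (b) Q = 0.03622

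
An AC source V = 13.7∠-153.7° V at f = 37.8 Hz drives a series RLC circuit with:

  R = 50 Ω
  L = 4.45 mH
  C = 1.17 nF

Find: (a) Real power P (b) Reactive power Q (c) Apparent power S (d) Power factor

Step 1 — Angular frequency: ω = 2π·f = 2π·37.8 = 237.5 rad/s.
Step 2 — Component impedances:
  R: Z = R = 50 Ω
  L: Z = jωL = j·237.5·0.00445 = 0 + j1.057 Ω
  C: Z = 1/(jωC) = -j/(ω·C) = 0 - j3.599e+06 Ω
Step 3 — Series combination: Z_total = R + L + C = 50 - j3.599e+06 Ω = 3.599e+06∠-90.0° Ω.
Step 4 — Source phasor: V = 13.7∠-153.7° V = -12.28 - j6.07 V.
Step 5 — Current: I = V / Z = 1.687e-06 - j3.413e-06 A = 3.807e-06∠-63.7° A.
Step 6 — Complex power: S = V·I* = 7.246e-10 - j5.216e-05 VA.
Step 7 — Real power: P = Re(S) = 7.246e-10 W.
Step 8 — Reactive power: Q = Im(S) = -5.216e-05 VAR.
Step 9 — Apparent power: |S| = 5.216e-05 VA.
Step 10 — Power factor: PF = P/|S| = 1.389e-05 (leading).

(a) P = 7.246e-10 W  (b) Q = -5.216e-05 VAR  (c) S = 5.216e-05 VA  (d) PF = 1.389e-05 (leading)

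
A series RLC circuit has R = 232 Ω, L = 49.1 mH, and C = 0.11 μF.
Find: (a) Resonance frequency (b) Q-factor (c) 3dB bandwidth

Step 1 — Resonance: ω₀ = 1/√(LC) = 1/√(0.0491·1.1e-07) = 1.361e+04 rad/s.
Step 2 — f₀ = ω₀/(2π) = 2166 Hz.
Step 3 — Series Q: Q = ω₀L/R = 1.361e+04·0.0491/232 = 2.88.
Step 4 — Bandwidth: Δω = ω₀/Q = 4725 rad/s; BW = Δω/(2π) = 752 Hz.

(a) f₀ = 2166 Hz  (b) Q = 2.88  (c) BW = 752 Hz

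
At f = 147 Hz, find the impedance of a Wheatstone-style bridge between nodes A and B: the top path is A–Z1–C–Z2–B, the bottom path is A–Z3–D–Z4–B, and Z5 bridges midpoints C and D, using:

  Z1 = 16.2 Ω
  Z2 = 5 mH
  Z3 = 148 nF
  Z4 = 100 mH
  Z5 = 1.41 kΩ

Step 1 — Angular frequency: ω = 2π·f = 2π·147 = 923.6 rad/s.
Step 2 — Component impedances:
  Z1: Z = R = 16.2 Ω
  Z2: Z = jωL = j·923.6·0.005 = 0 + j4.618 Ω
  Z3: Z = 1/(jωC) = -j/(ω·C) = 0 - j7315 Ω
  Z4: Z = jωL = j·923.6·0.1 = 0 + j92.36 Ω
  Z5: Z = R = 1410 Ω
Step 3 — Bridge requires nodal analysis (the Z5 bridge couples midpoints C and D, so the two paths cannot be reduced to a simple series/parallel combination). Setting node B to ground and injecting 1 A at node A, the 3-node admittance system at A, C, D solves to V_A = Z_AB = 16.24 + j4.582 Ω = 16.87∠15.8° Ω.

Z = 16.24 + j4.582 Ω = 16.87∠15.8° Ω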